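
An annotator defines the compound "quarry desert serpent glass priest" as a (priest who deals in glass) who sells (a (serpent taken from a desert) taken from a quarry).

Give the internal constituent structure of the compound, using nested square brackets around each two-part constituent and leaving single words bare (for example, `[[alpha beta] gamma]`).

Overall it is a kind of priest (specifically "glass priest"); the modifier is "quarry desert serpent".
Within "quarry desert serpent", the head is "serpent" (specifically "desert serpent") and the modifier is "quarry".
Within "desert serpent", the head is "serpent" and the modifier is "desert".
Within "glass priest", the head is "priest" and the modifier is "glass".
Putting it together: [[quarry [desert serpent]] [glass priest]].

[[quarry [desert serpent]] [glass priest]]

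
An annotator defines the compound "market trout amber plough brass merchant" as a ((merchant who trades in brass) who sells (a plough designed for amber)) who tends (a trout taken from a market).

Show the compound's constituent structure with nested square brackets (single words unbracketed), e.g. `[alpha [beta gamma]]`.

[[market trout] [[amber plough] [brass merchant]]]

At the top level: head "merchant" (specifically "amber plough brass merchant"); modifier "market trout".
"market trout" → head "trout", modifier "market".
"amber plough brass merchant" → head "merchant" (specifically "brass merchant"), modifier "amber plough".
"amber plough" → head "plough", modifier "amber".
"brass merchant" → head "merchant", modifier "brass".
Assembled: [[market trout] [[amber plough] [brass merchant]]].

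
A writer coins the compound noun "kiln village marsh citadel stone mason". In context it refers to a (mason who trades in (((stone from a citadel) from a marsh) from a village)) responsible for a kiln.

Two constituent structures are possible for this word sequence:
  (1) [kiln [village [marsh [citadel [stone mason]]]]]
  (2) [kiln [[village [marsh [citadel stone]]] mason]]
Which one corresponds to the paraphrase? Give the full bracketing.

The paraphrase's head is the "mason" part ("village marsh citadel stone mason"); its modifier is "kiln".
That top-level split, carried through the inner groups, gives [kiln [[village [marsh [citadel stone]]] mason]].

[kiln [[village [marsh [citadel stone]]] mason]]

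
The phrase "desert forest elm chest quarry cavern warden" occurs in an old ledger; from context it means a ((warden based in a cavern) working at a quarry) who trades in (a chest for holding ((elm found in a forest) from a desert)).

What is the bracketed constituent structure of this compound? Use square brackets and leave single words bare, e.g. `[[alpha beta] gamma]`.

Whole compound: head "warden" (specifically "quarry cavern warden"), modifier "desert forest elm chest".
Within "desert forest elm chest", the head is "chest" and the modifier is "desert forest elm".
Within "desert forest elm", the head is "elm" (specifically "forest elm") and the modifier is "desert".
Within "forest elm", the head is "elm" and the modifier is "forest".
Within "quarry cavern warden", the head is "warden" (specifically "cavern warden") and the modifier is "quarry".
Within "cavern warden", the head is "warden" and the modifier is "cavern".
Putting it together: [[[desert [forest elm]] chest] [quarry [cavern warden]]].

[[[desert [forest elm]] chest] [quarry [cavern warden]]]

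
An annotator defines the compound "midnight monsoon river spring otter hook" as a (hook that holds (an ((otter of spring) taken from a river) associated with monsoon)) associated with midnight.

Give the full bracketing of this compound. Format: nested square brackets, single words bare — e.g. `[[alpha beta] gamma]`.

Overall it is a kind of hook (specifically "monsoon river spring otter hook"); the modifier is "midnight".
Within "monsoon river spring otter hook", the head is "hook" and the modifier is "monsoon river spring otter".
Within "monsoon river spring otter", the head is "otter" (specifically "river spring otter") and the modifier is "monsoon".
Within "river spring otter", the head is "otter" (specifically "spring otter") and the modifier is "river".
Within "spring otter", the head is "otter" and the modifier is "spring".
So the structure is [midnight [[monsoon [river [spring otter]]] hook]].

[midnight [[monsoon [river [spring otter]]] hook]]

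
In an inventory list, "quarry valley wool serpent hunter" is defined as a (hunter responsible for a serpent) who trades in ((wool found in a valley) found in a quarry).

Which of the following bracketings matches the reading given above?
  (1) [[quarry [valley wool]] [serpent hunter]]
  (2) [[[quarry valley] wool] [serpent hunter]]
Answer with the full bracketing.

[[quarry [valley wool]] [serpent hunter]]

The paraphrase's head is the "hunter" part ("serpent hunter"); its modifier is "quarry valley wool".
That top-level split, carried through the inner groups, gives [[quarry [valley wool]] [serpent hunter]].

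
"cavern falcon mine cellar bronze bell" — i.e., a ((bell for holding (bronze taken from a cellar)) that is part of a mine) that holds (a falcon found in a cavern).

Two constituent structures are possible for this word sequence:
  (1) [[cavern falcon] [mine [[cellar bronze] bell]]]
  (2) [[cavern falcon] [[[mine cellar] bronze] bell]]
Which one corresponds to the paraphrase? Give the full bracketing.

[[cavern falcon] [mine [[cellar bronze] bell]]]

The paraphrase's head is the "bell" part ("mine cellar bronze bell"); its modifier is "cavern falcon".
That top-level split, carried through the inner groups, gives [[cavern falcon] [mine [[cellar bronze] bell]]].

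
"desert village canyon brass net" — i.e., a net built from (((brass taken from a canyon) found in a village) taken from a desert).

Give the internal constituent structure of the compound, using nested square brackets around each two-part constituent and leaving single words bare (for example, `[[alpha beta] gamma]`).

[[desert [village [canyon brass]]] net]

Overall it is a kind of net; the modifier is "desert village canyon brass".
Within "desert village canyon brass", the head is "brass" (specifically "village canyon brass") and the modifier is "desert".
Within "village canyon brass", the head is "brass" (specifically "canyon brass") and the modifier is "village".
Within "canyon brass", the head is "brass" and the modifier is "canyon".
Assembled: [[desert [village [canyon brass]]] net].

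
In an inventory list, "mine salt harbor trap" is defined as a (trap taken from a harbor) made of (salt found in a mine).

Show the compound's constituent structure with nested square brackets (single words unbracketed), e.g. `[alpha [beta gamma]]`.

Whole compound: head "trap" (specifically "harbor trap"), modifier "mine salt".
Within "mine salt", the head is "salt" and the modifier is "mine".
Within "harbor trap", the head is "trap" and the modifier is "harbor".
Putting it together: [[mine salt] [harbor trap]].

[[mine salt] [harbor trap]]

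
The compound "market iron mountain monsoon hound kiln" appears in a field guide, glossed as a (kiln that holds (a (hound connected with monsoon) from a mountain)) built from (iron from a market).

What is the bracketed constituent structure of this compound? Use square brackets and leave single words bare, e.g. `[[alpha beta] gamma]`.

[[market iron] [[mountain [monsoon hound]] kiln]]

Whole compound: head "kiln" (specifically "mountain monsoon hound kiln"), modifier "market iron".
"market iron" → head "iron", modifier "market".
"mountain monsoon hound kiln" → head "kiln", modifier "mountain monsoon hound".
"mountain monsoon hound" → head "hound" (specifically "monsoon hound"), modifier "mountain".
"monsoon hound" → head "hound", modifier "monsoon".
Putting it together: [[market iron] [[mountain [monsoon hound]] kiln]].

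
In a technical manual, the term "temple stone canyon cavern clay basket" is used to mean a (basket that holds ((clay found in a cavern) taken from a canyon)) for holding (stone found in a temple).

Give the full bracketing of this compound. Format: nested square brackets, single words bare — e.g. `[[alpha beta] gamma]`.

[[temple stone] [[canyon [cavern clay]] basket]]

Whole compound: head "basket" (specifically "canyon cavern clay basket"), modifier "temple stone".
"temple stone" → head "stone", modifier "temple".
"canyon cavern clay basket" → head "basket", modifier "canyon cavern clay".
"canyon cavern clay" → head "clay" (specifically "cavern clay"), modifier "canyon".
"cavern clay" → head "clay", modifier "cavern".
Assembled: [[temple stone] [[canyon [cavern clay]] basket]].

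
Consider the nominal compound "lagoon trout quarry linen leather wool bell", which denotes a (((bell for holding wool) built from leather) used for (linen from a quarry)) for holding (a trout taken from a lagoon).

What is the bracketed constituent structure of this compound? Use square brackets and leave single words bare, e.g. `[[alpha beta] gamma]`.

[[lagoon trout] [[quarry linen] [leather [wool bell]]]]

The outermost head in the paraphrase is "bell" (specifically "quarry linen leather wool bell"), modified by "lagoon trout".
"lagoon trout" → head "trout", modifier "lagoon".
"quarry linen leather wool bell" → head "bell" (specifically "leather wool bell"), modifier "quarry linen".
"quarry linen" → head "linen", modifier "quarry".
"leather wool bell" → head "bell" (specifically "wool bell"), modifier "leather".
"wool bell" → head "bell", modifier "wool".
So the structure is [[lagoon trout] [[quarry linen] [leather [wool bell]]]].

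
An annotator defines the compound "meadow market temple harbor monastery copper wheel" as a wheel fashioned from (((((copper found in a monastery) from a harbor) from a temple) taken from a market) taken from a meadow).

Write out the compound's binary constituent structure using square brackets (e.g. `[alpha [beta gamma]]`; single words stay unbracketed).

[[meadow [market [temple [harbor [monastery copper]]]]] wheel]

At the top level: head "wheel"; modifier "meadow market temple harbor monastery copper".
Within "meadow market temple harbor monastery copper", the head is "copper" (specifically "market temple harbor monastery copper") and the modifier is "meadow".
Within "market temple harbor monastery copper", the head is "copper" (specifically "temple harbor monastery copper") and the modifier is "market".
Within "temple harbor monastery copper", the head is "copper" (specifically "harbor monastery copper") and the modifier is "temple".
Within "harbor monastery copper", the head is "copper" (specifically "monastery copper") and the modifier is "harbor".
Within "monastery copper", the head is "copper" and the modifier is "monastery".
Putting it together: [[meadow [market [temple [harbor [monastery copper]]]]] wheel].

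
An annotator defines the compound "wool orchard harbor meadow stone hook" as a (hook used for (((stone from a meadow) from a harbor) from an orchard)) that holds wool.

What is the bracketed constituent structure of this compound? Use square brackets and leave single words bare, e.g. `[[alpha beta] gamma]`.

Overall it is a kind of hook (specifically "orchard harbor meadow stone hook"); the modifier is "wool".
Within "orchard harbor meadow stone hook", the head is "hook" and the modifier is "orchard harbor meadow stone".
Within "orchard harbor meadow stone", the head is "stone" (specifically "harbor meadow stone") and the modifier is "orchard".
Within "harbor meadow stone", the head is "stone" (specifically "meadow stone") and the modifier is "harbor".
Within "meadow stone", the head is "stone" and the modifier is "meadow".
So the structure is [wool [[orchard [harbor [meadow stone]]] hook]].

[wool [[orchard [harbor [meadow stone]]] hook]]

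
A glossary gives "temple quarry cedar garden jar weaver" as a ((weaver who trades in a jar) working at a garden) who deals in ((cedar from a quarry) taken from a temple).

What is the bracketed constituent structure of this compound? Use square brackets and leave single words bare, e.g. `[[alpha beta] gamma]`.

[[temple [quarry cedar]] [garden [jar weaver]]]

Whole compound: head "weaver" (specifically "garden jar weaver"), modifier "temple quarry cedar".
Inside "temple quarry cedar": head "cedar" (specifically "quarry cedar"), modifier "temple".
Inside "quarry cedar": head "cedar", modifier "quarry".
Inside "garden jar weaver": head "weaver" (specifically "jar weaver"), modifier "garden".
Inside "jar weaver": head "weaver", modifier "jar".
So the structure is [[temple [quarry cedar]] [garden [jar weaver]]].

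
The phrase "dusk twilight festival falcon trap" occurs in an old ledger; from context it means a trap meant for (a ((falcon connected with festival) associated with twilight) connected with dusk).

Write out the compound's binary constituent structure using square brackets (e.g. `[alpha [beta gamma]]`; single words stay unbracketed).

[[dusk [twilight [festival falcon]]] trap]

Whole compound: head "trap", modifier "dusk twilight festival falcon".
"dusk twilight festival falcon" → head "falcon" (specifically "twilight festival falcon"), modifier "dusk".
"twilight festival falcon" → head "falcon" (specifically "festival falcon"), modifier "twilight".
"festival falcon" → head "falcon", modifier "festival".
Assembled: [[dusk [twilight [festival falcon]]] trap].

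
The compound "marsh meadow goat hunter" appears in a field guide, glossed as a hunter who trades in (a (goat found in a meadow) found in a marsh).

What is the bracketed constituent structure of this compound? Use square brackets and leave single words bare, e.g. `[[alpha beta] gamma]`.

Overall it is a kind of hunter; the modifier is "marsh meadow goat".
Within "marsh meadow goat", the head is "goat" (specifically "meadow goat") and the modifier is "marsh".
Within "meadow goat", the head is "goat" and the modifier is "meadow".
So the structure is [[marsh [meadow goat]] hunter].

[[marsh [meadow goat]] hunter]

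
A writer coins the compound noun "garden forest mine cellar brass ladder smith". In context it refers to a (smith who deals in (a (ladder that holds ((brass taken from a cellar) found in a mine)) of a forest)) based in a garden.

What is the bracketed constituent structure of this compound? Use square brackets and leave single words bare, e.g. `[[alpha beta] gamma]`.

At the top level: head "smith" (specifically "forest mine cellar brass ladder smith"); modifier "garden".
"forest mine cellar brass ladder smith" → head "smith", modifier "forest mine cellar brass ladder".
"forest mine cellar brass ladder" → head "ladder" (specifically "mine cellar brass ladder"), modifier "forest".
"mine cellar brass ladder" → head "ladder", modifier "mine cellar brass".
"mine cellar brass" → head "brass" (specifically "cellar brass"), modifier "mine".
"cellar brass" → head "brass", modifier "cellar".
So the structure is [garden [[forest [[mine [cellar brass]] ladder]] smith]].

[garden [[forest [[mine [cellar brass]] ladder]] smith]]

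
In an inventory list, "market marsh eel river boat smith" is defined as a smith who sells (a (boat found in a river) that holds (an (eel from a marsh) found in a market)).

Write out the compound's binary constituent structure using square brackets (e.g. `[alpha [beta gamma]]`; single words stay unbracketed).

Whole compound: head "smith", modifier "market marsh eel river boat".
Within "market marsh eel river boat", the head is "boat" (specifically "river boat") and the modifier is "market marsh eel".
Within "market marsh eel", the head is "eel" (specifically "marsh eel") and the modifier is "market".
Within "marsh eel", the head is "eel" and the modifier is "marsh".
Within "river boat", the head is "boat" and the modifier is "river".
Putting it together: [[[market [marsh eel]] [river boat]] smith].

[[[market [marsh eel]] [river boat]] smith]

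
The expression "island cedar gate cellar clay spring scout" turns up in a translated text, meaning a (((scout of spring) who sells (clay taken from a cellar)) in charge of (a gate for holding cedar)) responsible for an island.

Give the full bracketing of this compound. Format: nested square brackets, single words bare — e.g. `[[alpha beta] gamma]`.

Overall it is a kind of scout (specifically "cedar gate cellar clay spring scout"); the modifier is "island".
Within "cedar gate cellar clay spring scout", the head is "scout" (specifically "cellar clay spring scout") and the modifier is "cedar gate".
Within "cedar gate", the head is "gate" and the modifier is "cedar".
Within "cellar clay spring scout", the head is "scout" (specifically "spring scout") and the modifier is "cellar clay".
Within "cellar clay", the head is "clay" and the modifier is "cellar".
Within "spring scout", the head is "scout" and the modifier is "spring".
So the structure is [island [[cedar gate] [[cellar clay] [spring scout]]]].

[island [[cedar gate] [[cellar clay] [spring scout]]]]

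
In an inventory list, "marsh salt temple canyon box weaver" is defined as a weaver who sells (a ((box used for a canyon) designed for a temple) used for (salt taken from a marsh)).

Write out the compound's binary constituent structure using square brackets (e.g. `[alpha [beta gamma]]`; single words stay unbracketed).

Overall it is a kind of weaver; the modifier is "marsh salt temple canyon box".
Inside "marsh salt temple canyon box": head "box" (specifically "temple canyon box"), modifier "marsh salt".
Inside "marsh salt": head "salt", modifier "marsh".
Inside "temple canyon box": head "box" (specifically "canyon box"), modifier "temple".
Inside "canyon box": head "box", modifier "canyon".
So the structure is [[[marsh salt] [temple [canyon box]]] weaver].

[[[marsh salt] [temple [canyon box]]] weaver]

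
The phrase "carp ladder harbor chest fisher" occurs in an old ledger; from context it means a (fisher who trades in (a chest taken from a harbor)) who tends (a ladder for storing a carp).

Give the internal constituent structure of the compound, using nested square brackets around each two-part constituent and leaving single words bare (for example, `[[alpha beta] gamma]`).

Whole compound: head "fisher" (specifically "harbor chest fisher"), modifier "carp ladder".
Within "carp ladder", the head is "ladder" and the modifier is "carp".
Within "harbor chest fisher", the head is "fisher" and the modifier is "harbor chest".
Within "harbor chest", the head is "chest" and the modifier is "harbor".
Putting it together: [[carp ladder] [[harbor chest] fisher]].

[[carp ladder] [[harbor chest] fisher]]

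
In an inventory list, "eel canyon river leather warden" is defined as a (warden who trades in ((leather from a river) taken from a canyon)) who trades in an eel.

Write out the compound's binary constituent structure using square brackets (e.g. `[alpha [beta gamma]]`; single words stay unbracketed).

Overall it is a kind of warden (specifically "canyon river leather warden"); the modifier is "eel".
Inside "canyon river leather warden": head "warden", modifier "canyon river leather".
Inside "canyon river leather": head "leather" (specifically "river leather"), modifier "canyon".
Inside "river leather": head "leather", modifier "river".
Assembled: [eel [[canyon [river leather]] warden]].

[eel [[canyon [river leather]] warden]]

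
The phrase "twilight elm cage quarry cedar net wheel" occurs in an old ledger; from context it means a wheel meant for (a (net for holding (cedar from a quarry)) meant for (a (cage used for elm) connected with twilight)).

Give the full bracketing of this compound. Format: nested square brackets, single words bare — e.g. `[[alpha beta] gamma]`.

[[[twilight [elm cage]] [[quarry cedar] net]] wheel]

At the top level: head "wheel"; modifier "twilight elm cage quarry cedar net".
Within "twilight elm cage quarry cedar net", the head is "net" (specifically "quarry cedar net") and the modifier is "twilight elm cage".
Within "twilight elm cage", the head is "cage" (specifically "elm cage") and the modifier is "twilight".
Within "elm cage", the head is "cage" and the modifier is "elm".
Within "quarry cedar net", the head is "net" and the modifier is "quarry cedar".
Within "quarry cedar", the head is "cedar" and the modifier is "quarry".
Putting it together: [[[twilight [elm cage]] [[quarry cedar] net]] wheel].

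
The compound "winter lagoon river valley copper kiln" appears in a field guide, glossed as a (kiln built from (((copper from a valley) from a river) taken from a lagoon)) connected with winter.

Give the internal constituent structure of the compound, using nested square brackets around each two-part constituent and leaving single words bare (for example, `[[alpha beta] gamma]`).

[winter [[lagoon [river [valley copper]]] kiln]]

The outermost head in the paraphrase is "kiln" (specifically "lagoon river valley copper kiln"), modified by "winter".
"lagoon river valley copper kiln" → head "kiln", modifier "lagoon river valley copper".
"lagoon river valley copper" → head "copper" (specifically "river valley copper"), modifier "lagoon".
"river valley copper" → head "copper" (specifically "valley copper"), modifier "river".
"valley copper" → head "copper", modifier "valley".
Putting it together: [winter [[lagoon [river [valley copper]]] kiln]].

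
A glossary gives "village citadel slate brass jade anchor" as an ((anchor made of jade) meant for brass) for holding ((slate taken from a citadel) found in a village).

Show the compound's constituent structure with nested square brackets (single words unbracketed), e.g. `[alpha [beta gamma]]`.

The outermost head in the paraphrase is "anchor" (specifically "brass jade anchor"), modified by "village citadel slate".
Inside "village citadel slate": head "slate" (specifically "citadel slate"), modifier "village".
Inside "citadel slate": head "slate", modifier "citadel".
Inside "brass jade anchor": head "anchor" (specifically "jade anchor"), modifier "brass".
Inside "jade anchor": head "anchor", modifier "jade".
Assembled: [[village [citadel slate]] [brass [jade anchor]]].

[[village [citadel slate]] [brass [jade anchor]]]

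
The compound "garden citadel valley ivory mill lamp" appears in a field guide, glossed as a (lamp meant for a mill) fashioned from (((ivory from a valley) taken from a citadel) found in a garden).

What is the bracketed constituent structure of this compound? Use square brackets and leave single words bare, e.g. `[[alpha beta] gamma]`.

[[garden [citadel [valley ivory]]] [mill lamp]]

Whole compound: head "lamp" (specifically "mill lamp"), modifier "garden citadel valley ivory".
Inside "garden citadel valley ivory": head "ivory" (specifically "citadel valley ivory"), modifier "garden".
Inside "citadel valley ivory": head "ivory" (specifically "valley ivory"), modifier "citadel".
Inside "valley ivory": head "ivory", modifier "valley".
Inside "mill lamp": head "lamp", modifier "mill".
Putting it together: [[garden [citadel [valley ivory]]] [mill lamp]].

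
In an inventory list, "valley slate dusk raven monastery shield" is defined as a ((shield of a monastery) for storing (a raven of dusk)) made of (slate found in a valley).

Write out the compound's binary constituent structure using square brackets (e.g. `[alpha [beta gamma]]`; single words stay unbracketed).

At the top level: head "shield" (specifically "dusk raven monastery shield"); modifier "valley slate".
Within "valley slate", the head is "slate" and the modifier is "valley".
Within "dusk raven monastery shield", the head is "shield" (specifically "monastery shield") and the modifier is "dusk raven".
Within "dusk raven", the head is "raven" and the modifier is "dusk".
Within "monastery shield", the head is "shield" and the modifier is "monastery".
Putting it together: [[valley slate] [[dusk raven] [monastery shield]]].

[[valley slate] [[dusk raven] [monastery shield]]]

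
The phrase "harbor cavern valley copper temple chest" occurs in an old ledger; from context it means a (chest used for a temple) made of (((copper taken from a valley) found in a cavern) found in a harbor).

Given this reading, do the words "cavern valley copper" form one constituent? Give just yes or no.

yes

The paraphrase groups the words so that "cavern valley copper" is one unit: it corresponds to a single parenthesized sub-phrase.
The full structure is [[harbor [cavern [valley copper]]] [temple chest]], in which [cavern valley copper] is a constituent.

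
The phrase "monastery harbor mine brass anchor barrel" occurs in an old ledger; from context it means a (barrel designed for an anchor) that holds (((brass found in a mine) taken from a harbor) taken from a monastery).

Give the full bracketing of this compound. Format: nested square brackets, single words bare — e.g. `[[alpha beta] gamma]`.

Overall it is a kind of barrel (specifically "anchor barrel"); the modifier is "monastery harbor mine brass".
"monastery harbor mine brass" → head "brass" (specifically "harbor mine brass"), modifier "monastery".
"harbor mine brass" → head "brass" (specifically "mine brass"), modifier "harbor".
"mine brass" → head "brass", modifier "mine".
"anchor barrel" → head "barrel", modifier "anchor".
Putting it together: [[monastery [harbor [mine brass]]] [anchor barrel]].

[[monastery [harbor [mine brass]]] [anchor barrel]]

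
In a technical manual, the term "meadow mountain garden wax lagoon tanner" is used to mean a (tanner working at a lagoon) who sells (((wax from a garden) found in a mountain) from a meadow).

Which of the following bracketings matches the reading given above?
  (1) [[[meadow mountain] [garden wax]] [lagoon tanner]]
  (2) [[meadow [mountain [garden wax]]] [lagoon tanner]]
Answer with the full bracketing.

The paraphrase's head is the "tanner" part ("lagoon tanner"); its modifier is "meadow mountain garden wax".
That top-level split, carried through the inner groups, gives [[meadow [mountain [garden wax]]] [lagoon tanner]].

[[meadow [mountain [garden wax]]] [lagoon tanner]]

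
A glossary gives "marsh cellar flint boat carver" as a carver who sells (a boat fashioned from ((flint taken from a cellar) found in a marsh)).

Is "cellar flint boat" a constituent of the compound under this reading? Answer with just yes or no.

no

The top-level split is [marsh cellar flint boat] [carver]; the full structure is [[[marsh [cellar flint]] boat] carver].
"cellar flint boat" straddles a constituent boundary, so it is not a single unit.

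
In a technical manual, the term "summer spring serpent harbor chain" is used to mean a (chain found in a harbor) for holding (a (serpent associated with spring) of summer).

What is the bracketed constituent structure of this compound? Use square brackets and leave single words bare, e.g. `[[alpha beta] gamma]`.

[[summer [spring serpent]] [harbor chain]]

At the top level: head "chain" (specifically "harbor chain"); modifier "summer spring serpent".
Within "summer spring serpent", the head is "serpent" (specifically "spring serpent") and the modifier is "summer".
Within "spring serpent", the head is "serpent" and the modifier is "spring".
Within "harbor chain", the head is "chain" and the modifier is "harbor".
So the structure is [[summer [spring serpent]] [harbor chain]].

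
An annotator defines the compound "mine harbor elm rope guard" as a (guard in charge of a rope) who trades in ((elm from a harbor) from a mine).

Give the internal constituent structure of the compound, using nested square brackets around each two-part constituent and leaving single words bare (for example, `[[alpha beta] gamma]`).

[[mine [harbor elm]] [rope guard]]

The outermost head in the paraphrase is "guard" (specifically "rope guard"), modified by "mine harbor elm".
Inside "mine harbor elm": head "elm" (specifically "harbor elm"), modifier "mine".
Inside "harbor elm": head "elm", modifier "harbor".
Inside "rope guard": head "guard", modifier "rope".
Assembled: [[mine [harbor elm]] [rope guard]].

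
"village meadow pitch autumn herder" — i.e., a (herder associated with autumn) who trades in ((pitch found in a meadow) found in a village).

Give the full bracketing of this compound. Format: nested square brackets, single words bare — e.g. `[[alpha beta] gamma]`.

[[village [meadow pitch]] [autumn herder]]

At the top level: head "herder" (specifically "autumn herder"); modifier "village meadow pitch".
"village meadow pitch" → head "pitch" (specifically "meadow pitch"), modifier "village".
"meadow pitch" → head "pitch", modifier "meadow".
"autumn herder" → head "herder", modifier "autumn".
Assembled: [[village [meadow pitch]] [autumn herder]].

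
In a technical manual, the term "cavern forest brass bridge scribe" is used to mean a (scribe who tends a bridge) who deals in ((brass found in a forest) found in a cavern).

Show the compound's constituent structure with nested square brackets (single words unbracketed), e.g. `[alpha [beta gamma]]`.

Whole compound: head "scribe" (specifically "bridge scribe"), modifier "cavern forest brass".
"cavern forest brass" → head "brass" (specifically "forest brass"), modifier "cavern".
"forest brass" → head "brass", modifier "forest".
"bridge scribe" → head "scribe", modifier "bridge".
Assembled: [[cavern [forest brass]] [bridge scribe]].

[[cavern [forest brass]] [bridge scribe]]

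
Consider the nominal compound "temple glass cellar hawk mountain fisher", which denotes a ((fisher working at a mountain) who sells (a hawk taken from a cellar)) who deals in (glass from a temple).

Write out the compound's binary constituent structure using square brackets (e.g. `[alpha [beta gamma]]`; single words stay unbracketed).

[[temple glass] [[cellar hawk] [mountain fisher]]]

Overall it is a kind of fisher (specifically "cellar hawk mountain fisher"); the modifier is "temple glass".
Inside "temple glass": head "glass", modifier "temple".
Inside "cellar hawk mountain fisher": head "fisher" (specifically "mountain fisher"), modifier "cellar hawk".
Inside "cellar hawk": head "hawk", modifier "cellar".
Inside "mountain fisher": head "fisher", modifier "mountain".
Assembled: [[temple glass] [[cellar hawk] [mountain fisher]]].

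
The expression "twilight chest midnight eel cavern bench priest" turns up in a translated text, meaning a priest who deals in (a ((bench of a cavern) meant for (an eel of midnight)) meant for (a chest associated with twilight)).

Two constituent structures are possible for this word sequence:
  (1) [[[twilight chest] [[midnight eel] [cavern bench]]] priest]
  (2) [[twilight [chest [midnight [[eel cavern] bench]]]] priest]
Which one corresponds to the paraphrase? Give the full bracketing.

The paraphrase's head is the "priest" part ("priest"); its modifier is "twilight chest midnight eel cavern bench".
That top-level split, carried through the inner groups, gives [[[twilight chest] [[midnight eel] [cavern bench]]] priest].

[[[twilight chest] [[midnight eel] [cavern bench]]] priest]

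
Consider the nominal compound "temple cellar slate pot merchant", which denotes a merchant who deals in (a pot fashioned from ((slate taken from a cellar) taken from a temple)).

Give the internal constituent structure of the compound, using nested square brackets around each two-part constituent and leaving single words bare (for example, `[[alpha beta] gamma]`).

Overall it is a kind of merchant; the modifier is "temple cellar slate pot".
"temple cellar slate pot" → head "pot", modifier "temple cellar slate".
"temple cellar slate" → head "slate" (specifically "cellar slate"), modifier "temple".
"cellar slate" → head "slate", modifier "cellar".
Putting it together: [[[temple [cellar slate]] pot] merchant].

[[[temple [cellar slate]] pot] merchant]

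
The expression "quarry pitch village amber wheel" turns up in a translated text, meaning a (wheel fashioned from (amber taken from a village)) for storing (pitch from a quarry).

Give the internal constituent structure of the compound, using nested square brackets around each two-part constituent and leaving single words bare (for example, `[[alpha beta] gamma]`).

The outermost head in the paraphrase is "wheel" (specifically "village amber wheel"), modified by "quarry pitch".
Within "quarry pitch", the head is "pitch" and the modifier is "quarry".
Within "village amber wheel", the head is "wheel" and the modifier is "village amber".
Within "village amber", the head is "amber" and the modifier is "village".
So the structure is [[quarry pitch] [[village amber] wheel]].

[[quarry pitch] [[village amber] wheel]]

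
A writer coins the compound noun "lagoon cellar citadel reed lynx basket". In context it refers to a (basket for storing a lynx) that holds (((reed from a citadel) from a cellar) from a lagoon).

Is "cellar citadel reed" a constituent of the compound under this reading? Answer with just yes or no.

yes

The paraphrase groups the words so that "cellar citadel reed" is one unit: it corresponds to a single parenthesized sub-phrase.
The full structure is [[lagoon [cellar [citadel reed]]] [lynx basket]], in which [cellar citadel reed] is a constituent.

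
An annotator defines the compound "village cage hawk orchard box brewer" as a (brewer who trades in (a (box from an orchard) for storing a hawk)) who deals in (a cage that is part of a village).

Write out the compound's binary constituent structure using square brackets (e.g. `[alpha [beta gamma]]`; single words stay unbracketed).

Whole compound: head "brewer" (specifically "hawk orchard box brewer"), modifier "village cage".
"village cage" → head "cage", modifier "village".
"hawk orchard box brewer" → head "brewer", modifier "hawk orchard box".
"hawk orchard box" → head "box" (specifically "orchard box"), modifier "hawk".
"orchard box" → head "box", modifier "orchard".
So the structure is [[village cage] [[hawk [orchard box]] brewer]].

[[village cage] [[hawk [orchard box]] brewer]]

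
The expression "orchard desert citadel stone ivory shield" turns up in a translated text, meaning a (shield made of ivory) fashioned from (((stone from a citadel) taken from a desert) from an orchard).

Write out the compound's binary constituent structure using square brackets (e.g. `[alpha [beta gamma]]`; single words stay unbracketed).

[[orchard [desert [citadel stone]]] [ivory shield]]

The outermost head in the paraphrase is "shield" (specifically "ivory shield"), modified by "orchard desert citadel stone".
Within "orchard desert citadel stone", the head is "stone" (specifically "desert citadel stone") and the modifier is "orchard".
Within "desert citadel stone", the head is "stone" (specifically "citadel stone") and the modifier is "desert".
Within "citadel stone", the head is "stone" and the modifier is "citadel".
Within "ivory shield", the head is "shield" and the modifier is "ivory".
So the structure is [[orchard [desert [citadel stone]]] [ivory shield]].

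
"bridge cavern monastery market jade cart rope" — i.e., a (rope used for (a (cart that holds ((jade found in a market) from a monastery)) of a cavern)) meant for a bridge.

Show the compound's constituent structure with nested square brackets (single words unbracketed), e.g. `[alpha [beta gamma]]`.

At the top level: head "rope" (specifically "cavern monastery market jade cart rope"); modifier "bridge".
Inside "cavern monastery market jade cart rope": head "rope", modifier "cavern monastery market jade cart".
Inside "cavern monastery market jade cart": head "cart" (specifically "monastery market jade cart"), modifier "cavern".
Inside "monastery market jade cart": head "cart", modifier "monastery market jade".
Inside "monastery market jade": head "jade" (specifically "market jade"), modifier "monastery".
Inside "market jade": head "jade", modifier "market".
So the structure is [bridge [[cavern [[monastery [market jade]] cart]] rope]].

[bridge [[cavern [[monastery [market jade]] cart]] rope]]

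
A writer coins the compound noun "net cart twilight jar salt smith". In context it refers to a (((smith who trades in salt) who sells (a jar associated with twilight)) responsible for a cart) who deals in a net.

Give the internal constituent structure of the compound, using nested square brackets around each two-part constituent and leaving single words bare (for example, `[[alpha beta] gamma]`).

The outermost head in the paraphrase is "smith" (specifically "cart twilight jar salt smith"), modified by "net".
Within "cart twilight jar salt smith", the head is "smith" (specifically "twilight jar salt smith") and the modifier is "cart".
Within "twilight jar salt smith", the head is "smith" (specifically "salt smith") and the modifier is "twilight jar".
Within "twilight jar", the head is "jar" and the modifier is "twilight".
Within "salt smith", the head is "smith" and the modifier is "salt".
So the structure is [net [cart [[twilight jar] [salt smith]]]].

[net [cart [[twilight jar] [salt smith]]]]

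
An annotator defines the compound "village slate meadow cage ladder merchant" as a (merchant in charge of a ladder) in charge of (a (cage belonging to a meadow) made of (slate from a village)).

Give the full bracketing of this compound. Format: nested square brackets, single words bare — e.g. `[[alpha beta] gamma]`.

[[[village slate] [meadow cage]] [ladder merchant]]

At the top level: head "merchant" (specifically "ladder merchant"); modifier "village slate meadow cage".
Inside "village slate meadow cage": head "cage" (specifically "meadow cage"), modifier "village slate".
Inside "village slate": head "slate", modifier "village".
Inside "meadow cage": head "cage", modifier "meadow".
Inside "ladder merchant": head "merchant", modifier "ladder".
Putting it together: [[[village slate] [meadow cage]] [ladder merchant]].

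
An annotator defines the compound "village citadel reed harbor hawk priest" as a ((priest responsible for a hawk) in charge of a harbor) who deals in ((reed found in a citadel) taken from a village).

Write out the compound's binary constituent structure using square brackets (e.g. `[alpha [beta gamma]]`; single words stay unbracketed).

[[village [citadel reed]] [harbor [hawk priest]]]

Overall it is a kind of priest (specifically "harbor hawk priest"); the modifier is "village citadel reed".
"village citadel reed" → head "reed" (specifically "citadel reed"), modifier "village".
"citadel reed" → head "reed", modifier "citadel".
"harbor hawk priest" → head "priest" (specifically "hawk priest"), modifier "harbor".
"hawk priest" → head "priest", modifier "hawk".
So the structure is [[village [citadel reed]] [harbor [hawk priest]]].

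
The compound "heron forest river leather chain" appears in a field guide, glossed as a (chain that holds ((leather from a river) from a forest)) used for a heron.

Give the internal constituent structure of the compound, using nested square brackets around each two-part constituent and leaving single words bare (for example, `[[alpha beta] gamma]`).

Overall it is a kind of chain (specifically "forest river leather chain"); the modifier is "heron".
"forest river leather chain" → head "chain", modifier "forest river leather".
"forest river leather" → head "leather" (specifically "river leather"), modifier "forest".
"river leather" → head "leather", modifier "river".
Assembled: [heron [[forest [river leather]] chain]].

[heron [[forest [river leather]] chain]]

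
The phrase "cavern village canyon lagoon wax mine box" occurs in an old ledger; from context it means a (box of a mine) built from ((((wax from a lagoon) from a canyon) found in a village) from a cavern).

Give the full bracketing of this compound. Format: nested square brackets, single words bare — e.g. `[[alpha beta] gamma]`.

Whole compound: head "box" (specifically "mine box"), modifier "cavern village canyon lagoon wax".
Inside "cavern village canyon lagoon wax": head "wax" (specifically "village canyon lagoon wax"), modifier "cavern".
Inside "village canyon lagoon wax": head "wax" (specifically "canyon lagoon wax"), modifier "village".
Inside "canyon lagoon wax": head "wax" (specifically "lagoon wax"), modifier "canyon".
Inside "lagoon wax": head "wax", modifier "lagoon".
Inside "mine box": head "box", modifier "mine".
Putting it together: [[cavern [village [canyon [lagoon wax]]]] [mine box]].

[[cavern [village [canyon [lagoon wax]]]] [mine box]]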